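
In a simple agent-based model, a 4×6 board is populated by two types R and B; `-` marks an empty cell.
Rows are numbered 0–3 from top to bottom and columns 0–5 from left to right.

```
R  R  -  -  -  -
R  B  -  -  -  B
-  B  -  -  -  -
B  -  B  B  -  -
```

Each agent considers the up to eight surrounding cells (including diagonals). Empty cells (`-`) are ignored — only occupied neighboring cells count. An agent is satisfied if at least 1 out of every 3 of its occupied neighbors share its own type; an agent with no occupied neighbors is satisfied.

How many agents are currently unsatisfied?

(0,0)R 2/3 satisfied
(0,1)R 2/3 satisfied
(1,0)R 2/4 satisfied
(1,1)B 1/4 not
(1,5)B 0/0 satisfied
(2,1)B 3/4 satisfied
(3,0)B 1/1 satisfied
(3,2)B 2/2 satisfied
(3,3)B 1/1 satisfied
Unsatisfied: (1,1) — 1 in total.

1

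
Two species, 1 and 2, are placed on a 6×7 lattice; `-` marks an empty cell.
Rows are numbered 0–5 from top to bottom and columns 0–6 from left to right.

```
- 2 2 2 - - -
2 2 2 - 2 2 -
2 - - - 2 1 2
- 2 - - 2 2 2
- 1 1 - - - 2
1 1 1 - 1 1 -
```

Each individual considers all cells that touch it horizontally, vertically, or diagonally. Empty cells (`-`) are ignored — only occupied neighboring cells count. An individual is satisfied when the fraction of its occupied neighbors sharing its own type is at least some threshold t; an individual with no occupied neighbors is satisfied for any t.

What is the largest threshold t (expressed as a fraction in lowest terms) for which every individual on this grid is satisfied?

Row 0: (0,1)2 4/4 · (0,2)2 4/4 · (0,3)2 3/3
Row 1: (1,0)2 3/3 · (1,1)2 5/5 · (1,2)2 4/4 · (1,4)2 3/4 · (1,5)2 3/4
Row 2: (2,0)2 3/3 · (2,4)2 4/5 · (2,5)1 0/7 · (2,6)2 3/4
Row 3: (3,1)2 1/3 · (3,4)2 2/3 · (3,5)2 5/6 · (3,6)2 3/4
Row 4: (4,1)1 4/5 · (4,2)1 3/4 · (4,6)2 2/3
Row 5: (5,0)1 2/2 · (5,1)1 4/4 · (5,2)1 3/3 · (5,4)1 1/1 · (5,5)1 1/2
The smallest same-type fraction is 0/7 at (2,5), which reduces to 0/1. Any threshold above that leaves this individual unsatisfied.

0/1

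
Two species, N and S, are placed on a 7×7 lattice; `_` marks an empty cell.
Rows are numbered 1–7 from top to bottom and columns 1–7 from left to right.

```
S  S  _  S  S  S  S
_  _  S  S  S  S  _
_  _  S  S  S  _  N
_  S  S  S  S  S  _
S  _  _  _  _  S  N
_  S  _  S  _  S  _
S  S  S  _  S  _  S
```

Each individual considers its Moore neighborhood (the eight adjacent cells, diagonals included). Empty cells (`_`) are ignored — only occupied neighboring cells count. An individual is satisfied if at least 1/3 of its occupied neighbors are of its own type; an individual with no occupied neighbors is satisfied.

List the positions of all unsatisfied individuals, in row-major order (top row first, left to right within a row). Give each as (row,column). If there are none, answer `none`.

(3,7), (5,7)

(1,1)S 1/1 satisfied
(1,2)S 2/2 satisfied
(1,4)S 4/4 satisfied
(1,5)S 5/5 satisfied
(1,6)S 4/4 satisfied
(1,7)S 2/2 satisfied
(2,3)S 5/5 satisfied
(2,4)S 7/7 satisfied
(2,5)S 7/7 satisfied
(2,6)S 5/6 satisfied
(3,3)S 6/6 satisfied
(3,4)S 8/8 satisfied
(3,5)S 7/7 satisfied
(3,7)N 0/2 not
(4,2)S 3/3 satisfied
(4,3)S 4/4 satisfied
(4,4)S 5/5 satisfied
(4,5)S 5/5 satisfied
(4,6)S 3/5 satisfied
(5,1)S 2/2 satisfied
(5,6)S 3/4 satisfied
(5,7)N 0/3 not
(6,2)S 4/4 satisfied
(6,4)S 2/2 satisfied
(6,6)S 3/4 satisfied
(7,1)S 2/2 satisfied
(7,2)S 3/3 satisfied
(7,3)S 3/3 satisfied
(7,5)S 2/2 satisfied
(7,7)S 1/1 satisfied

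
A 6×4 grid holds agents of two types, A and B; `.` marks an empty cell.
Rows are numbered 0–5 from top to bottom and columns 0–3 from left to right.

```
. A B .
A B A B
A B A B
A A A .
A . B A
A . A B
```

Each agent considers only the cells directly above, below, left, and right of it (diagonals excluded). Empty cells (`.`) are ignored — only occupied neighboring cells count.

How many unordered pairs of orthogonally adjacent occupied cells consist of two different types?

Scan each occupied cell's neighbors to the right and below so each pair is counted once.
Row 0: A(0,1)–B(0,2)≠ A(0,1)–B(1,1)≠ B(0,2)–A(1,2)≠  → 3/3 unlike.
Row 1: A(1,0)–B(1,1)≠ A(1,0)–A(2,0)= B(1,1)–A(1,2)≠ B(1,1)–B(2,1)= A(1,2)–B(1,3)≠ A(1,2)–A(2,2)= B(1,3)–B(2,3)=  → 3/7 unlike.
Row 2: A(2,0)–B(2,1)≠ A(2,0)–A(3,0)= B(2,1)–A(2,2)≠ B(2,1)–A(3,1)≠ A(2,2)–B(2,3)≠ A(2,2)–A(3,2)=  → 4/6 unlike.
Row 3: A(3,0)–A(3,1)= A(3,0)–A(4,0)= A(3,1)–A(3,2)= A(3,2)–B(4,2)≠  → 1/4 unlike.
Row 4: A(4,0)–A(5,0)= B(4,2)–A(4,3)≠ B(4,2)–A(5,2)≠ A(4,3)–B(5,3)≠  → 3/4 unlike.
Row 5: A(5,2)–B(5,3)≠  → 1/1 unlike.
Total adjacent occupied pairs: 25; unlike-type pairs: 15.

15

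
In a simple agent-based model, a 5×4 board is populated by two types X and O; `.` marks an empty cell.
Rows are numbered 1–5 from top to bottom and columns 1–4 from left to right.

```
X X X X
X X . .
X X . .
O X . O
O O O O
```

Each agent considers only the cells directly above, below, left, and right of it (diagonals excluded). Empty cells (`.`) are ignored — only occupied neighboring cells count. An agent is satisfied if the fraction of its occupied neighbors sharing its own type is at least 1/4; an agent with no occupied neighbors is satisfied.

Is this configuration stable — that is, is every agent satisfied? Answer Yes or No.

Row 1: (1,1)X 2/2 ✓ · (1,2)X 3/3 ✓ · (1,3)X 2/2 ✓ · (1,4)X 1/1 ✓
Row 2: (2,1)X 3/3 ✓ · (2,2)X 3/3 ✓
Row 3: (3,1)X 2/3 ✓ · (3,2)X 3/3 ✓
Row 4: (4,1)O 1/3 ✓ · (4,2)X 1/3 ✓ · (4,4)O 1/1 ✓
Row 5: (5,1)O 2/2 ✓ · (5,2)O 2/3 ✓ · (5,3)O 2/2 ✓ · (5,4)O 2/2 ✓
All meet the threshold, so the configuration is stable.

Yes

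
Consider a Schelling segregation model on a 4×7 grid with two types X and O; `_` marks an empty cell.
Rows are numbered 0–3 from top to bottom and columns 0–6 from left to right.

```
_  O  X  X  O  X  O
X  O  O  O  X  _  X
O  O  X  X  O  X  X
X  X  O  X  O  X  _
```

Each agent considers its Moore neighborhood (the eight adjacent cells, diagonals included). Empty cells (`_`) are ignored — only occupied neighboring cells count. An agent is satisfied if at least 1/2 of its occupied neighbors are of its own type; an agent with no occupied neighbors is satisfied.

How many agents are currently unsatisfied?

(0,1)O 2/4 ✓
(0,2)X 1/5 ✗
(0,3)X 2/5 ✗
(0,4)O 1/4 ✗
(0,5)X 2/4 ✓
(0,6)O 0/2 ✗
(1,0)X 0/4 ✗
(1,1)O 4/7 ✓
(1,2)O 4/8 ✓
(1,3)O 3/8 ✗
(1,4)X 4/7 ✓
(1,6)X 3/4 ✓
(2,0)O 2/5 ✗
(2,1)O 4/8 ✓
(2,2)X 3/8 ✗
(2,3)X 3/8 ✗
(2,4)O 2/7 ✗
(2,5)X 4/6 ✓
(2,6)X 3/3 ✓
(3,0)X 1/3 ✗
(3,1)X 2/5 ✗
(3,2)O 1/5 ✗
(3,3)X 2/5 ✗
(3,4)O 1/5 ✗
(3,5)X 2/4 ✓
Unsatisfied: (0,2), (0,3), (0,4), (0,6), (1,0), (1,3), (2,0), (2,2), (2,3), (2,4), (3,0), (3,1), (3,2), (3,3), (3,4) — 15 in total.

15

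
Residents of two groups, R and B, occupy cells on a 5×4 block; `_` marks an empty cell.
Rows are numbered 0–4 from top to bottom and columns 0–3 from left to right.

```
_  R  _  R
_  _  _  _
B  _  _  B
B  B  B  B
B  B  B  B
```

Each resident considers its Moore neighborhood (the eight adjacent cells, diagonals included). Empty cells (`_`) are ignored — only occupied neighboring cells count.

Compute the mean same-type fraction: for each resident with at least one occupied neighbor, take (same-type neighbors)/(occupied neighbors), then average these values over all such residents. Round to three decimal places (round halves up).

Row 0: (0,1)R — no occupied neighbors · (0,3)R — no occupied neighbors
Row 2: (2,0)B 2/2 · (2,3)B 2/2
Row 3: (3,0)B 4/4 · (3,1)B 6/6 · (3,2)B 6/6 · (3,3)B 4/4
Row 4: (4,0)B 3/3 · (4,1)B 5/5 · (4,2)B 5/5 · (4,3)B 3/3
Sum over 10 residents: 2/2 + 2/2 + 4/4 + 6/6 + 6/6 + 4/4 + 3/3 + 5/5 + 5/5 + 3/3 = 10; mean = 10 ÷ 10 = 1 = 1.0 → 1.000.

1.000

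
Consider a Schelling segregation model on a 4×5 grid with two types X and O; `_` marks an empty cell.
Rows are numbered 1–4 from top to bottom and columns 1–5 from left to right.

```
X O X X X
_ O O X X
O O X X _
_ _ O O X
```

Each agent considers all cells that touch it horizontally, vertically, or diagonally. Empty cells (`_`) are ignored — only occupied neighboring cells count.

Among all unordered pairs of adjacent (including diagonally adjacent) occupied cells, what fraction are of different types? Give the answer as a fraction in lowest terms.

8/19

Scan each occupied cell's neighbors to the right and below (and the two forward diagonals) so each pair is counted once.
Row 1: X(1,1)–O(1,2)≠ X(1,1)–O(2,2)≠ O(1,2)–X(1,3)≠ O(1,2)–O(2,2)= O(1,2)–O(2,3)= X(1,3)–X(1,4)= X(1,3)–O(2,3)≠ X(1,3)–X(2,4)= X(1,3)–O(2,2)≠ X(1,4)–X(1,5)= X(1,4)–X(2,4)= X(1,4)–X(2,5)= X(1,4)–O(2,3)≠ X(1,5)–X(2,5)= X(1,5)–X(2,4)=  → 6/15 unlike.
Row 2: O(2,2)–O(2,3)= O(2,2)–O(3,2)= O(2,2)–X(3,3)≠ O(2,2)–O(3,1)= O(2,3)–X(2,4)≠ O(2,3)–X(3,3)≠ O(2,3)–X(3,4)≠ O(2,3)–O(3,2)= X(2,4)–X(2,5)= X(2,4)–X(3,4)= X(2,4)–X(3,3)= X(2,5)–X(3,4)=  → 4/12 unlike.
Row 3: O(3,1)–O(3,2)= O(3,2)–X(3,3)≠ O(3,2)–O(4,3)= X(3,3)–X(3,4)= X(3,3)–O(4,3)≠ X(3,3)–O(4,4)≠ X(3,4)–O(4,4)≠ X(3,4)–X(4,5)= X(3,4)–O(4,3)≠  → 5/9 unlike.
Row 4: O(4,3)–O(4,4)= O(4,4)–X(4,5)≠  → 1/2 unlike.
Total adjacent occupied pairs: 38; unlike-type pairs: 16.
16/38 reduces to 8/19.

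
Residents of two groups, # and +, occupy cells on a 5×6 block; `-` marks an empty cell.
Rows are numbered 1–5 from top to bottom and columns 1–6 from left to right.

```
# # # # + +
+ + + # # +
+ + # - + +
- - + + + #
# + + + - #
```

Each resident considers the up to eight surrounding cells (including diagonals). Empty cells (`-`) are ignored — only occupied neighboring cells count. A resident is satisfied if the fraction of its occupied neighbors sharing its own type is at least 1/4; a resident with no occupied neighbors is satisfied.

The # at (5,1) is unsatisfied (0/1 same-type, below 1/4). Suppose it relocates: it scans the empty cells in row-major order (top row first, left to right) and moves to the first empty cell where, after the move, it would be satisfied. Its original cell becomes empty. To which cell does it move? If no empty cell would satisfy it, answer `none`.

(3,4)

Vacating (5,1). Empty cells in order:
  (3,4): 3/8 same-type → satisfied — stop here.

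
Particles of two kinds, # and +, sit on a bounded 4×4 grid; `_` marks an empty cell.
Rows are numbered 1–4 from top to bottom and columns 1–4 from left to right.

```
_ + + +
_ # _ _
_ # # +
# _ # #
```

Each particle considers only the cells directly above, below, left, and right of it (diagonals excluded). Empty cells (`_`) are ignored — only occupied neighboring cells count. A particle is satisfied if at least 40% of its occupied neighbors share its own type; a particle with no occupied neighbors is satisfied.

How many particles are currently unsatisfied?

1

Row 1: (1,2)+ 1/2 ✓ · (1,3)+ 2/2 ✓ · (1,4)+ 1/1 ✓
Row 2: (2,2)# 1/2 ✓
Row 3: (3,2)# 2/2 ✓ · (3,3)# 2/3 ✓ · (3,4)+ 0/2 ✗
Row 4: (4,1)# 0/0 ✓ · (4,3)# 2/2 ✓ · (4,4)# 1/2 ✓
Unsatisfied: (3,4) — 1 in total.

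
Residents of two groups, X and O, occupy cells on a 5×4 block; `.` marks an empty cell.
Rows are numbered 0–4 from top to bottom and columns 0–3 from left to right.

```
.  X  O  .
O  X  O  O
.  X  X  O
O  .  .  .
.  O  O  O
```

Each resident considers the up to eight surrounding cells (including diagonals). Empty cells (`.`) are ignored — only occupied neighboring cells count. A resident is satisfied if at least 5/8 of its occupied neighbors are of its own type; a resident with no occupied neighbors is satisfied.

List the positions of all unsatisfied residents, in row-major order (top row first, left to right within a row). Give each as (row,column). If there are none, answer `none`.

Row 0: (0,1)X 1/4 not · (0,2)O 2/4 not
Row 1: (1,0)O 0/3 not · (1,1)X 3/6 not · (1,2)O 3/7 not · (1,3)O 3/4 satisfied
Row 2: (2,1)X 2/5 not · (2,2)X 2/5 not · (2,3)O 2/3 satisfied
Row 3: (3,0)O 1/2 not
Row 4: (4,1)O 2/2 satisfied · (4,2)O 2/2 satisfied · (4,3)O 1/1 satisfied

(0,1), (0,2), (1,0), (1,1), (1,2), (2,1), (2,2), (3,0)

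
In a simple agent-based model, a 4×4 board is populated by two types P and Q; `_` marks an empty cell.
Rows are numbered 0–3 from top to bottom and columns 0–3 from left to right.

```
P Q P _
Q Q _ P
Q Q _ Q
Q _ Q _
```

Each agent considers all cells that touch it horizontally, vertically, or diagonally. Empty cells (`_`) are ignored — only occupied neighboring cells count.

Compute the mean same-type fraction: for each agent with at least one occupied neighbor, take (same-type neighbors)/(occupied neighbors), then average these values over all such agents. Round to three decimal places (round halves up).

(0,0)P 0/3
(0,1)Q 2/4
(0,2)P 1/3
(1,0)Q 4/5
(1,1)Q 4/6
(1,3)P 1/2
(2,0)Q 4/4
(2,1)Q 5/5
(2,3)Q 1/2
(3,0)Q 2/2
(3,2)Q 2/2
Sum over 11 agents: 0/3 + 2/4 + 1/3 + 4/5 + 4/6 + 1/2 + 4/4 + 5/5 + 1/2 + 2/2 + 2/2 = 73/10; mean = 73/10 ÷ 11 = 73/110 = 0.663636… → 0.664.

0.664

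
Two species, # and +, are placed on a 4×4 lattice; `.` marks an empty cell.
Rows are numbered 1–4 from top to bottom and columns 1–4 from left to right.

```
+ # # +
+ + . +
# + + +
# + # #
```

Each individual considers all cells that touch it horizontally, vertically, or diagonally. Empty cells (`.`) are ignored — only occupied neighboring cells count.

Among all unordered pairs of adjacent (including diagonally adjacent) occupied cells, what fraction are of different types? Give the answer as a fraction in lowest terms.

9/17

Scan each occupied cell's neighbors to the right and below (and the two forward diagonals) so each pair is counted once.
From row 1: 6 unlike of 10 pairs (running 6/10).
From row 2: 2 unlike of 8 pairs (running 8/18).
From row 3: 8 unlike of 13 pairs (running 16/31).
From row 4: 2 unlike of 3 pairs (running 18/34).
Total adjacent occupied pairs: 34; unlike-type pairs: 18.
18/34 reduces to 9/17.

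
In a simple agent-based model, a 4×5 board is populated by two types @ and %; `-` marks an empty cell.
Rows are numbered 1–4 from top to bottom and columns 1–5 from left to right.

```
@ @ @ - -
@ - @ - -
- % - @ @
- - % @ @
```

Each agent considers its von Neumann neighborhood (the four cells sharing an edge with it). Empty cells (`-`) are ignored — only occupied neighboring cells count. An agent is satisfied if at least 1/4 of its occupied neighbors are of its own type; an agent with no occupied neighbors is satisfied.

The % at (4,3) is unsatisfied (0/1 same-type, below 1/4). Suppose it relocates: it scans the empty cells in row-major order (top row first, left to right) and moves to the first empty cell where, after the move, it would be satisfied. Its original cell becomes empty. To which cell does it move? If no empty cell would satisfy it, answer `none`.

(1,5)

Vacating (4,3). Empty cells in order:
  (1,4): 0/1 same-type → still unsatisfied.
  (1,5): 0/0 same-type → satisfied — stop here.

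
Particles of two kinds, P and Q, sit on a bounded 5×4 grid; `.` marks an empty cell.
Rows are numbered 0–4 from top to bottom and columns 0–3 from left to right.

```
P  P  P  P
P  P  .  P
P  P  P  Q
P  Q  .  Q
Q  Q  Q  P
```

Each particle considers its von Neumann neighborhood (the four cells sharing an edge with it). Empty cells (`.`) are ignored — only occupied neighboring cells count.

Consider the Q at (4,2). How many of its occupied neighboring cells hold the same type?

Occupied neighbors of (4,2): (4,1)=Q, (4,3)=P.
Same type (Q): 1 of 2.

1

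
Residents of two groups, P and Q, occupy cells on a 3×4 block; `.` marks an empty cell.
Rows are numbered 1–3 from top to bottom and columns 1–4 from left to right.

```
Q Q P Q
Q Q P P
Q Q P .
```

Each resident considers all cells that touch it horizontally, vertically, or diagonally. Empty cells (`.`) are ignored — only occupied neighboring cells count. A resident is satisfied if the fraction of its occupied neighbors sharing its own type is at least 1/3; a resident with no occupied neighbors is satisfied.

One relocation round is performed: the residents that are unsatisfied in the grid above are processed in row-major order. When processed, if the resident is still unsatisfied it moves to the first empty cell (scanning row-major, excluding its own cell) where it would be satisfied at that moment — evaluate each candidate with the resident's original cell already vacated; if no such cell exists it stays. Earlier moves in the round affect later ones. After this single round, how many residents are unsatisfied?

1

Initially unsatisfied (in order): (1,4).
  (1,4): no empty cell satisfies it; stays.
Resulting grid:
Q Q P Q
Q Q P P
Q Q P .
Unsatisfied now: (1,4).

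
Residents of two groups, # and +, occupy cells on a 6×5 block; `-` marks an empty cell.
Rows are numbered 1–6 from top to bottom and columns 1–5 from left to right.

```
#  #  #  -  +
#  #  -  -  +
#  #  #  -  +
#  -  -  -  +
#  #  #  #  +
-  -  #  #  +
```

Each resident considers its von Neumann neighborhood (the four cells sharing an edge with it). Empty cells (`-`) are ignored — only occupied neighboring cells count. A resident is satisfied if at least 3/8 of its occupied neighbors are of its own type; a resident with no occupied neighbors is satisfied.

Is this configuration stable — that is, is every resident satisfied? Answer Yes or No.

(1,1)# 2/2 satisfied
(1,2)# 3/3 satisfied
(1,3)# 1/1 satisfied
(1,5)+ 1/1 satisfied
(2,1)# 3/3 satisfied
(2,2)# 3/3 satisfied
(2,5)+ 2/2 satisfied
(3,1)# 3/3 satisfied
(3,2)# 3/3 satisfied
(3,3)# 1/1 satisfied
(3,5)+ 2/2 satisfied
(4,1)# 2/2 satisfied
(4,5)+ 2/2 satisfied
(5,1)# 2/2 satisfied
(5,2)# 2/2 satisfied
(5,3)# 3/3 satisfied
(5,4)# 2/3 satisfied
(5,5)+ 2/3 satisfied
(6,3)# 2/2 satisfied
(6,4)# 2/3 satisfied
(6,5)+ 1/2 satisfied
All meet the threshold, so the configuration is stable.

Yes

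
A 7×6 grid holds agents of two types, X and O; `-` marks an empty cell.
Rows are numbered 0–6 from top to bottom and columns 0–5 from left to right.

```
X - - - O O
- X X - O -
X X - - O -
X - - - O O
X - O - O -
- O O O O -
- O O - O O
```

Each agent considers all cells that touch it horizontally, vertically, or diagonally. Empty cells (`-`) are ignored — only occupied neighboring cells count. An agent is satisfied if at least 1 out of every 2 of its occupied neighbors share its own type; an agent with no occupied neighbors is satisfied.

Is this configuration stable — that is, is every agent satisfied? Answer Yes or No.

(0,0)X 1/1 ✓
(0,4)O 2/2 ✓
(0,5)O 2/2 ✓
(1,1)X 4/4 ✓
(1,2)X 2/2 ✓
(1,4)O 3/3 ✓
(2,0)X 3/3 ✓
(2,1)X 4/4 ✓
(2,4)O 3/3 ✓
(3,0)X 3/3 ✓
(3,4)O 3/3 ✓
(3,5)O 3/3 ✓
(4,0)X 1/2 ✓
(4,2)O 3/3 ✓
(4,4)O 4/4 ✓
(5,1)O 4/5 ✓
(5,2)O 5/5 ✓
(5,3)O 6/6 ✓
(5,4)O 4/4 ✓
(6,1)O 3/3 ✓
(6,2)O 4/4 ✓
(6,4)O 3/3 ✓
(6,5)O 2/2 ✓
All meet the threshold, so the configuration is stable.

Yes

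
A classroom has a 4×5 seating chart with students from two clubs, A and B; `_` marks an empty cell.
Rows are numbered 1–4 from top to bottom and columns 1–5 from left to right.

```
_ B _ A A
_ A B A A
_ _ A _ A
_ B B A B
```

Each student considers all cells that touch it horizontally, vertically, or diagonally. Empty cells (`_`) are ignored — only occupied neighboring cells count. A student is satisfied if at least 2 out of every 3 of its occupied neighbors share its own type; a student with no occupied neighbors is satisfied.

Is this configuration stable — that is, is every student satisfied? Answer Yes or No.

No

(1,2)B 1/2 unhappy
(1,4)A 3/4 ok
(1,5)A 3/3 ok
(2,2)A 1/3 unhappy
(2,3)B 1/5 unhappy
(2,4)A 5/6 ok
(2,5)A 4/4 ok
(3,3)A 3/6 unhappy
(3,5)A 3/4 ok
(4,2)B 1/2 unhappy
(4,3)B 1/3 unhappy
(4,4)A 2/4 unhappy
(4,5)B 0/2 unhappy
For instance (1,2) has only 1/2 same-type neighbors, below 2/3.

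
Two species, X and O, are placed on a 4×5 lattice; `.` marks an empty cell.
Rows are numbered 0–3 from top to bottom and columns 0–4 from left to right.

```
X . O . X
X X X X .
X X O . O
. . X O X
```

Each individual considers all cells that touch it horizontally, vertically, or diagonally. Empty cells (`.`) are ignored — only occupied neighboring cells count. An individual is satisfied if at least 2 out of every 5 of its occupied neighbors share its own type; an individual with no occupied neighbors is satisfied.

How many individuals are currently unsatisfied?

5

Row 0: (0,0)X 2/2 ✓ · (0,2)O 0/3 ✗ · (0,4)X 1/1 ✓
Row 1: (1,0)X 4/4 ✓ · (1,1)X 5/7 ✓ · (1,2)X 3/5 ✓ · (1,3)X 2/5 ✓
Row 2: (2,0)X 3/3 ✓ · (2,1)X 5/6 ✓ · (2,2)O 1/6 ✗ · (2,4)O 1/3 ✗
Row 3: (3,2)X 1/3 ✗ · (3,3)O 2/4 ✓ · (3,4)X 0/2 ✗
Unsatisfied: (0,2), (2,2), (2,4), (3,2), (3,4) — 5 in total.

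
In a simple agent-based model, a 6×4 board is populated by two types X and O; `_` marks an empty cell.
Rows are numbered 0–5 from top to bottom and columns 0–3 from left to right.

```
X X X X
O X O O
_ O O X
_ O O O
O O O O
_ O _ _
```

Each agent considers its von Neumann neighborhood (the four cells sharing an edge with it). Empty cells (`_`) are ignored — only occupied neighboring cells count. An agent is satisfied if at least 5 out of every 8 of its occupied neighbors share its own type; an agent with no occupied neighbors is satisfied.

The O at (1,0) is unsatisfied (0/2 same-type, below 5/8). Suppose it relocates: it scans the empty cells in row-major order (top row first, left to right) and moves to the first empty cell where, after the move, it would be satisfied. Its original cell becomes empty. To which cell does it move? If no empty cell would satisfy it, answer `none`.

Vacating (1,0). Empty cells in order:
  (2,0): 1/1 same-type → satisfied — stop here.

(2,0)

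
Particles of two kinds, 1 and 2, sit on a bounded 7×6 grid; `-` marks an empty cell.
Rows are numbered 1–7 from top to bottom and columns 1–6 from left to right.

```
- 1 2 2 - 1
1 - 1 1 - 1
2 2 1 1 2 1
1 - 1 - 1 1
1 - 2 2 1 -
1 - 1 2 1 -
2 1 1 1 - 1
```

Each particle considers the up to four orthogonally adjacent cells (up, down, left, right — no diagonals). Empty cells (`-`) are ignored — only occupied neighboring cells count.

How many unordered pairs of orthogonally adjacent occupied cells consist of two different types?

Scan each occupied cell's neighbors to the right and below so each pair is counted once.
Row 1: 1(1,2)–2(1,3)≠ 2(1,3)–2(1,4)= 2(1,3)–1(2,3)≠ 2(1,4)–1(2,4)≠ 1(1,6)–1(2,6)=  → 3/5 unlike.
Row 2: 1(2,1)–2(3,1)≠ 1(2,3)–1(2,4)= 1(2,3)–1(3,3)= 1(2,4)–1(3,4)= 1(2,6)–1(3,6)=  → 1/5 unlike.
Row 3: 2(3,1)–2(3,2)= 2(3,1)–1(4,1)≠ 2(3,2)–1(3,3)≠ 1(3,3)–1(3,4)= 1(3,3)–1(4,3)= 1(3,4)–2(3,5)≠ 2(3,5)–1(3,6)≠ 2(3,5)–1(4,5)≠ 1(3,6)–1(4,6)=  → 5/9 unlike.
Row 4: 1(4,1)–1(5,1)= 1(4,3)–2(5,3)≠ 1(4,5)–1(4,6)= 1(4,5)–1(5,5)=  → 1/4 unlike.
Row 5: 1(5,1)–1(6,1)= 2(5,3)–2(5,4)= 2(5,3)–1(6,3)≠ 2(5,4)–1(5,5)≠ 2(5,4)–2(6,4)= 1(5,5)–1(6,5)=  → 2/6 unlike.
Row 6: 1(6,1)–2(7,1)≠ 1(6,3)–2(6,4)≠ 1(6,3)–1(7,3)= 2(6,4)–1(6,5)≠ 2(6,4)–1(7,4)≠  → 4/5 unlike.
Row 7: 2(7,1)–1(7,2)≠ 1(7,2)–1(7,3)= 1(7,3)–1(7,4)=  → 1/3 unlike.
Total adjacent occupied pairs: 37; unlike-type pairs: 17.

17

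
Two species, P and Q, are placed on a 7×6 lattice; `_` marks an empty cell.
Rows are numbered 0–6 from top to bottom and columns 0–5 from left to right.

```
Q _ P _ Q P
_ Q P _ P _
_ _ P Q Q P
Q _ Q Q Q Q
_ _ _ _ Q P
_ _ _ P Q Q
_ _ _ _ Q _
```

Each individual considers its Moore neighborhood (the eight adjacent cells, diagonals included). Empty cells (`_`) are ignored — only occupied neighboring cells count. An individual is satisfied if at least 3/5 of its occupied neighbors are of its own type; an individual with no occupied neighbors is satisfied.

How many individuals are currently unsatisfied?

(0,0)Q 1/1 ✓
(0,2)P 1/2 ✗
(0,4)Q 0/2 ✗
(0,5)P 1/2 ✗
(1,1)Q 1/4 ✗
(1,2)P 2/4 ✗
(1,4)P 2/5 ✗
(2,2)P 1/5 ✗
(2,3)Q 4/7 ✗
(2,4)Q 4/6 ✓
(2,5)P 1/4 ✗
(3,0)Q 0/0 ✓
(3,2)Q 2/3 ✓
(3,3)Q 5/6 ✓
(3,4)Q 5/7 ✓
(3,5)Q 3/5 ✓
(4,4)Q 5/7 ✓
(4,5)P 0/5 ✗
(5,3)P 0/3 ✗
(5,4)Q 3/5 ✓
(5,5)Q 3/4 ✓
(6,4)Q 2/3 ✓
Unsatisfied: (0,2), (0,4), (0,5), (1,1), (1,2), (1,4), (2,2), (2,3), (2,5), (4,5), (5,3) — 11 in total.

11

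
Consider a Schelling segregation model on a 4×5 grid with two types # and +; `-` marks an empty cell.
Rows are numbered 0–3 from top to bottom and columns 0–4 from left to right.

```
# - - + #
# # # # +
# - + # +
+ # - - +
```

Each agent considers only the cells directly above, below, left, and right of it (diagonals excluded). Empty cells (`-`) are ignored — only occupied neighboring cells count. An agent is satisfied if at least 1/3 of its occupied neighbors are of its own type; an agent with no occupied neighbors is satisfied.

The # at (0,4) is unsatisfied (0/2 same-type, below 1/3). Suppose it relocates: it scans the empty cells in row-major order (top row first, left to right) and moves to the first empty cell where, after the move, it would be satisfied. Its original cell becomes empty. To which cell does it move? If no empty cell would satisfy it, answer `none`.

Vacating (0,4). Empty cells in order:
  (0,1): 2/2 same-type → satisfied — stop here.

(0,1)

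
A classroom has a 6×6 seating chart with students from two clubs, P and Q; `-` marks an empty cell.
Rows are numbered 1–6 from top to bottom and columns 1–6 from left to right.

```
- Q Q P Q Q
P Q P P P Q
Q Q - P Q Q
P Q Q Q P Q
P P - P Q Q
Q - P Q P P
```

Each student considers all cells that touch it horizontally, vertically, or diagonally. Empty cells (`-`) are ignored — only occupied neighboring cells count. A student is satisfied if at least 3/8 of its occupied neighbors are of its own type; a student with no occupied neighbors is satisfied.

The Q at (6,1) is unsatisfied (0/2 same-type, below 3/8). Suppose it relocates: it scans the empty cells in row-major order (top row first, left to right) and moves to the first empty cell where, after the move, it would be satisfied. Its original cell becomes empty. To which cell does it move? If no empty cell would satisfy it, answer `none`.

Vacating (6,1). Empty cells in order:
  (1,1): 2/3 same-type → satisfied — stop here.

(1,1)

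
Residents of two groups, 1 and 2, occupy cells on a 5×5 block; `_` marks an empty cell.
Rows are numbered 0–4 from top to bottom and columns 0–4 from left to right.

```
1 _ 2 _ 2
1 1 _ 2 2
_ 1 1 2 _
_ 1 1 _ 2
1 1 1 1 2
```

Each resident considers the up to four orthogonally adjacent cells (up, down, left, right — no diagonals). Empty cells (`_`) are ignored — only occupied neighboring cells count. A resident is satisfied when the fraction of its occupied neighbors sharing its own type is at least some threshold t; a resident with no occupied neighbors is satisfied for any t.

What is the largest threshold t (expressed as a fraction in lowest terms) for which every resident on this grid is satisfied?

1/2

(0,0)1 1/1
(0,2)2 — no occupied neighbors
(0,4)2 1/1
(1,0)1 2/2
(1,1)1 2/2
(1,3)2 2/2
(1,4)2 2/2
(2,1)1 3/3
(2,2)1 2/3
(2,3)2 1/2
(3,1)1 3/3
(3,2)1 3/3
(3,4)2 1/1
(4,0)1 1/1
(4,1)1 3/3
(4,2)1 3/3
(4,3)1 1/2
(4,4)2 1/2
The smallest same-type fraction is 1/2 at (2,3), which reduces to 1/2. Any threshold above that leaves this resident unsatisfied.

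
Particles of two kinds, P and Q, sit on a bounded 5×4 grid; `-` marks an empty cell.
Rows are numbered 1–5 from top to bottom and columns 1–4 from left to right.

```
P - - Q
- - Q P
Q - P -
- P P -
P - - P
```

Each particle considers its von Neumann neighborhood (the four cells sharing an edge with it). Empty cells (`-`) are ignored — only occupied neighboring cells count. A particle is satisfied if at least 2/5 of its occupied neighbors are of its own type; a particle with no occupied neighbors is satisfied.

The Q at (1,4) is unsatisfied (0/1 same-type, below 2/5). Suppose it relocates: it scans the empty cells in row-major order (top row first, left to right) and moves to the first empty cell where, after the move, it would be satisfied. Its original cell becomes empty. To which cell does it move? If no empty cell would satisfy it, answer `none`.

Vacating (1,4). Empty cells in order:
  (1,2): 0/1 same-type → still unsatisfied.
  (1,3): 1/1 same-type → satisfied — stop here.

(1,3)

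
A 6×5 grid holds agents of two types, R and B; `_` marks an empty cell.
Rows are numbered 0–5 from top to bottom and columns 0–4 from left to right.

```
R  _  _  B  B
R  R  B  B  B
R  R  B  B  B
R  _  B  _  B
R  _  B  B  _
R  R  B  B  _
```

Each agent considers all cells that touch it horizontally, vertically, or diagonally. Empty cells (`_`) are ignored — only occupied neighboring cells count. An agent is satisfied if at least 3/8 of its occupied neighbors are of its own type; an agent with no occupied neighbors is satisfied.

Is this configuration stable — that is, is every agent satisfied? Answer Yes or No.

Yes

Row 0: (0,0)R 2/2 ok · (0,3)B 4/4 ok · (0,4)B 3/3 ok
Row 1: (1,0)R 4/4 ok · (1,1)R 4/6 ok · (1,2)B 4/6 ok · (1,3)B 7/7 ok · (1,4)B 5/5 ok
Row 2: (2,0)R 4/4 ok · (2,1)R 4/7 ok · (2,2)B 4/6 ok · (2,3)B 7/7 ok · (2,4)B 4/4 ok
Row 3: (3,0)R 3/3 ok · (3,2)B 4/5 ok · (3,4)B 3/3 ok
Row 4: (4,0)R 3/3 ok · (4,2)B 4/5 ok · (4,3)B 5/5 ok
Row 5: (5,0)R 2/2 ok · (5,1)R 2/4 ok · (5,2)B 3/4 ok · (5,3)B 3/3 ok
All meet the threshold, so the configuration is stable.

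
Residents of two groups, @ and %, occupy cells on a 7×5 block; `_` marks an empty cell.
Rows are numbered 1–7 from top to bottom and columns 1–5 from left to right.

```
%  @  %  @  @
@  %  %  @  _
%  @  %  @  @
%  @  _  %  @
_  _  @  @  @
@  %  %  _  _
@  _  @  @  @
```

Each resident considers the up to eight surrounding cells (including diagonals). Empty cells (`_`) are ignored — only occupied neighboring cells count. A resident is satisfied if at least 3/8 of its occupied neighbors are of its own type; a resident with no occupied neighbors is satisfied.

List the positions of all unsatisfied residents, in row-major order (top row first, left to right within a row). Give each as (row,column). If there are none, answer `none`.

(1,1), (1,2), (3,2), (4,1), (4,4), (6,2), (6,3), (7,3)

Row 1: (1,1)% 1/3 ✗ · (1,2)@ 1/5 ✗ · (1,3)% 2/5 ✓ · (1,4)@ 2/4 ✓ · (1,5)@ 2/2 ✓
Row 2: (2,1)@ 2/5 ✓ · (2,2)% 5/8 ✓ · (2,3)% 3/8 ✓ · (2,4)@ 4/7 ✓
Row 3: (3,1)% 2/5 ✓ · (3,2)@ 2/7 ✗ · (3,3)% 3/7 ✓ · (3,4)@ 3/6 ✓ · (3,5)@ 3/4 ✓
Row 4: (4,1)% 1/3 ✗ · (4,2)@ 2/5 ✓ · (4,4)% 1/7 ✗ · (4,5)@ 4/5 ✓
Row 5: (5,3)@ 2/5 ✓ · (5,4)@ 3/5 ✓ · (5,5)@ 2/3 ✓
Row 6: (6,1)@ 1/2 ✓ · (6,2)% 1/5 ✗ · (6,3)% 1/5 ✗
Row 7: (7,1)@ 1/2 ✓ · (7,3)@ 1/3 ✗ · (7,4)@ 2/3 ✓ · (7,5)@ 1/1 ✓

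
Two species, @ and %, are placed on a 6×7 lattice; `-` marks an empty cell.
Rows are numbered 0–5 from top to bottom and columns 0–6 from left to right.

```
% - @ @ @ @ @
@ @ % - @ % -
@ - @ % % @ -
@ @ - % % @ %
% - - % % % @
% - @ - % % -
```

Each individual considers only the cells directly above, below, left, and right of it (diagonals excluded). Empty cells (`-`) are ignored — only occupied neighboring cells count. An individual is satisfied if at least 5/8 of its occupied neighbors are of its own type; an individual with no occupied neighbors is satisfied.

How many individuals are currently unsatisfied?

14

(0,0)% 0/1 not
(0,2)@ 1/2 not
(0,3)@ 2/2 satisfied
(0,4)@ 3/3 satisfied
(0,5)@ 2/3 satisfied
(0,6)@ 1/1 satisfied
(1,0)@ 2/3 satisfied
(1,1)@ 1/2 not
(1,2)% 0/3 not
(1,4)@ 1/3 not
(1,5)% 0/3 not
(2,0)@ 2/2 satisfied
(2,2)@ 0/2 not
(2,3)% 2/3 satisfied
(2,4)% 2/4 not
(2,5)@ 1/3 not
(3,0)@ 2/3 satisfied
(3,1)@ 1/1 satisfied
(3,3)% 3/3 satisfied
(3,4)% 3/4 satisfied
(3,5)@ 1/4 not
(3,6)% 0/2 not
(4,0)% 1/2 not
(4,3)% 2/2 satisfied
(4,4)% 4/4 satisfied
(4,5)% 2/4 not
(4,6)@ 0/2 not
(5,0)% 1/1 satisfied
(5,2)@ 0/0 satisfied
(5,4)% 2/2 satisfied
(5,5)% 2/2 satisfied
Unsatisfied: (0,0), (0,2), (1,1), (1,2), (1,4), (1,5), (2,2), (2,4), (2,5), (3,5), (3,6), (4,0), (4,5), (4,6) — 14 in total.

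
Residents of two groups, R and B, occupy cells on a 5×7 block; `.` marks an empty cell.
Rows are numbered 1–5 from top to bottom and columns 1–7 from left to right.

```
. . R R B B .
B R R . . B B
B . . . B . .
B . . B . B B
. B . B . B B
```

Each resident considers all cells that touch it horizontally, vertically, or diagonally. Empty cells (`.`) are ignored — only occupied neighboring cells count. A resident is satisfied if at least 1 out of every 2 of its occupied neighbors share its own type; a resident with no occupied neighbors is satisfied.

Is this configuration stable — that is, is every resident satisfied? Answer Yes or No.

(1,3)R 3/3 ok
(1,4)R 2/3 ok
(1,5)B 2/3 ok
(1,6)B 3/3 ok
(2,1)B 1/2 ok
(2,2)R 2/4 ok
(2,3)R 3/3 ok
(2,6)B 4/4 ok
(2,7)B 2/2 ok
(3,1)B 2/3 ok
(3,5)B 3/3 ok
(4,1)B 2/2 ok
(4,4)B 2/2 ok
(4,6)B 4/4 ok
(4,7)B 3/3 ok
(5,2)B 1/1 ok
(5,4)B 1/1 ok
(5,6)B 3/3 ok
(5,7)B 3/3 ok
All meet the threshold, so the configuration is stable.

Yes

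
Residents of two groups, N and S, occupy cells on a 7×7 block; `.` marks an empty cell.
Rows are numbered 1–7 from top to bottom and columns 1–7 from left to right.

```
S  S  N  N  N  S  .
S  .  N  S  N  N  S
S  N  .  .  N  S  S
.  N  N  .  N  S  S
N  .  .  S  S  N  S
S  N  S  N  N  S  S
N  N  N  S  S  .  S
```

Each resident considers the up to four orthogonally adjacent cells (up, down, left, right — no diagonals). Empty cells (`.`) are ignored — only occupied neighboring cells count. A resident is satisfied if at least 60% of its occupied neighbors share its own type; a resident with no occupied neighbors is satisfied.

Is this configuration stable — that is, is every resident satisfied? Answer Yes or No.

No

Row 1: (1,1)S 2/2 ✓ · (1,2)S 1/2 ✗ · (1,3)N 2/3 ✓ · (1,4)N 2/3 ✓ · (1,5)N 2/3 ✓ · (1,6)S 0/2 ✗
Row 2: (2,1)S 2/2 ✓ · (2,3)N 1/2 ✗ · (2,4)S 0/3 ✗ · (2,5)N 3/4 ✓ · (2,6)N 1/4 ✗ · (2,7)S 1/2 ✗
Row 3: (3,1)S 1/2 ✗ · (3,2)N 1/2 ✗ · (3,5)N 2/3 ✓ · (3,6)S 2/4 ✗ · (3,7)S 3/3 ✓
Row 4: (4,2)N 2/2 ✓ · (4,3)N 1/1 ✓ · (4,5)N 1/3 ✗ · (4,6)S 2/4 ✗ · (4,7)S 3/3 ✓
Row 5: (5,1)N 0/1 ✗ · (5,4)S 1/2 ✗ · (5,5)S 1/4 ✗ · (5,6)N 0/4 ✗ · (5,7)S 2/3 ✓
Row 6: (6,1)S 0/3 ✗ · (6,2)N 1/3 ✗ · (6,3)S 0/3 ✗ · (6,4)N 1/4 ✗ · (6,5)N 1/4 ✗ · (6,6)S 1/3 ✗ · (6,7)S 3/3 ✓
Row 7: (7,1)N 1/2 ✗ · (7,2)N 3/3 ✓ · (7,3)N 1/3 ✗ · (7,4)S 1/3 ✗ · (7,5)S 1/2 ✗ · (7,7)S 1/1 ✓
For instance (1,2) has only 1/2 same-type neighbors, below 3/5.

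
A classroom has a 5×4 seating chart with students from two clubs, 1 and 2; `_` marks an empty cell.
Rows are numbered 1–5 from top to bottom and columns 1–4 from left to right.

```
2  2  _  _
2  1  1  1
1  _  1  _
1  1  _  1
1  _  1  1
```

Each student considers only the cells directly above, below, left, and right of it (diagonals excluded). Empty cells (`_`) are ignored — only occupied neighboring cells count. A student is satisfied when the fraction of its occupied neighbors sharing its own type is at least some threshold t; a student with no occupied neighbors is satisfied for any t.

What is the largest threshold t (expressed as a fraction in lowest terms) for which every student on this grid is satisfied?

Row 1: (1,1)2 2/2 · (1,2)2 1/2
Row 2: (2,1)2 1/3 · (2,2)1 1/3 · (2,3)1 3/3 · (2,4)1 1/1
Row 3: (3,1)1 1/2 · (3,3)1 1/1
Row 4: (4,1)1 3/3 · (4,2)1 1/1 · (4,4)1 1/1
Row 5: (5,1)1 1/1 · (5,3)1 1/1 · (5,4)1 2/2
The smallest same-type fraction is 1/3 at (2,1), which reduces to 1/3. Any threshold above that leaves this student unsatisfied.

1/3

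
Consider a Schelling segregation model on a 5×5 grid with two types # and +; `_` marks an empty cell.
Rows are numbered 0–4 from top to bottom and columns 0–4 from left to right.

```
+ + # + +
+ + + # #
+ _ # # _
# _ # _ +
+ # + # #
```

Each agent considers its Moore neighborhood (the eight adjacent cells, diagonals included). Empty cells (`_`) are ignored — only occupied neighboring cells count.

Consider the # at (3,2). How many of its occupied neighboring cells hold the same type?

Occupied neighbors of (3,2): (2,2)=#, (2,3)=#, (4,1)=#, (4,2)=+, (4,3)=#.
Same type (#): 4 of 5.

4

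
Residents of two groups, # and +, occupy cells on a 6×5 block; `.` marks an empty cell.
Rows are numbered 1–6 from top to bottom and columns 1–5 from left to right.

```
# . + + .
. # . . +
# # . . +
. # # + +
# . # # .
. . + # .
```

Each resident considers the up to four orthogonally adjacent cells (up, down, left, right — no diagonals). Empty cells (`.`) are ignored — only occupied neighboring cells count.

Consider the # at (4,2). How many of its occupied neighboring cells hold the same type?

2

Occupied neighbors of (4,2): (3,2)=#, (4,3)=#.
Same type (#): 2 of 2.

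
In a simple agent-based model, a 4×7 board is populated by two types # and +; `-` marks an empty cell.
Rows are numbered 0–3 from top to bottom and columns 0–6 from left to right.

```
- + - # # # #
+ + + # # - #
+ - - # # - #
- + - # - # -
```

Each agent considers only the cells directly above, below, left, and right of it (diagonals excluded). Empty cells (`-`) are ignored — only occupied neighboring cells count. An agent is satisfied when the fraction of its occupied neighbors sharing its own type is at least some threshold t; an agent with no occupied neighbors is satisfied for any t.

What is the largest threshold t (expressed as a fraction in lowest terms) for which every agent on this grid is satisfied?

(0,1)+ 1/1
(0,3)# 2/2
(0,4)# 3/3
(0,5)# 2/2
(0,6)# 2/2
(1,0)+ 2/2
(1,1)+ 3/3
(1,2)+ 1/2
(1,3)# 3/4
(1,4)# 3/3
(1,6)# 2/2
(2,0)+ 1/1
(2,3)# 3/3
(2,4)# 2/2
(2,6)# 1/1
(3,1)+ — no occupied neighbors
(3,3)# 1/1
(3,5)# — no occupied neighbors
The smallest same-type fraction is 1/2 at (1,2), which reduces to 1/2. Any threshold above that leaves this agent unsatisfied.

1/2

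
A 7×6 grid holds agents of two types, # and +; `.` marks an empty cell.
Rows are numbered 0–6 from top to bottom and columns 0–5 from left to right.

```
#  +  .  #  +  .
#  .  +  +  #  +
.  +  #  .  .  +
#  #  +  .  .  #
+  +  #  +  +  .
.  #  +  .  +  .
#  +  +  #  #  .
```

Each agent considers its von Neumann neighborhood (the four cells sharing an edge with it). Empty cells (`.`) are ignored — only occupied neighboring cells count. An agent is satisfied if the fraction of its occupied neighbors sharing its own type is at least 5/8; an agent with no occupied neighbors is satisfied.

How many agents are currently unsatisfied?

26

Row 0: (0,0)# 1/2 not · (0,1)+ 0/1 not · (0,3)# 0/2 not · (0,4)+ 0/2 not
Row 1: (1,0)# 1/1 satisfied · (1,2)+ 1/2 not · (1,3)+ 1/3 not · (1,4)# 0/3 not · (1,5)+ 1/2 not
Row 2: (2,1)+ 0/2 not · (2,2)# 0/3 not · (2,5)+ 1/2 not
Row 3: (3,0)# 1/2 not · (3,1)# 1/4 not · (3,2)+ 0/3 not · (3,5)# 0/1 not
Row 4: (4,0)+ 1/2 not · (4,1)+ 1/4 not · (4,2)# 0/4 not · (4,3)+ 1/2 not · (4,4)+ 2/2 satisfied
Row 5: (5,1)# 0/3 not · (5,2)+ 1/3 not · (5,4)+ 1/2 not
Row 6: (6,0)# 0/1 not · (6,1)+ 1/3 not · (6,2)+ 2/3 satisfied · (6,3)# 1/2 not · (6,4)# 1/2 not
Unsatisfied: (0,0), (0,1), (0,3), (0,4), (1,2), (1,3), (1,4), (1,5), (2,1), (2,2), (2,5), (3,0), (3,1), (3,2), (3,5), (4,0), (4,1), (4,2), (4,3), (5,1), (5,2), (5,4), (6,0), (6,1), (6,3), (6,4) — 26 in total.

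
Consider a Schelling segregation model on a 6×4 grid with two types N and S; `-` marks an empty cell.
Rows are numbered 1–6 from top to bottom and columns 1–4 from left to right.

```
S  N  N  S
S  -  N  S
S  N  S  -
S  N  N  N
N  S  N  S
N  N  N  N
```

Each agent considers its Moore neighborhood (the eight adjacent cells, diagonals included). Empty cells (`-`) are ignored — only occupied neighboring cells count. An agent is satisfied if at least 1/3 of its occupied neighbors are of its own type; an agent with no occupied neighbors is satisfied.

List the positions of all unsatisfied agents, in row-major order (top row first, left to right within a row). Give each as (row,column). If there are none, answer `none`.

(3,3), (5,2), (5,4)

(1,1)S 1/2 satisfied
(1,2)N 2/4 satisfied
(1,3)N 2/4 satisfied
(1,4)S 1/3 satisfied
(2,1)S 2/4 satisfied
(2,3)N 3/6 satisfied
(2,4)S 2/4 satisfied
(3,1)S 2/4 satisfied
(3,2)N 3/7 satisfied
(3,3)S 1/6 not
(4,1)S 2/5 satisfied
(4,2)N 4/8 satisfied
(4,3)N 4/7 satisfied
(4,4)N 2/4 satisfied
(5,1)N 3/5 satisfied
(5,2)S 1/8 not
(5,3)N 6/8 satisfied
(5,4)S 0/5 not
(6,1)N 2/3 satisfied
(6,2)N 4/5 satisfied
(6,3)N 3/5 satisfied
(6,4)N 2/3 satisfied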